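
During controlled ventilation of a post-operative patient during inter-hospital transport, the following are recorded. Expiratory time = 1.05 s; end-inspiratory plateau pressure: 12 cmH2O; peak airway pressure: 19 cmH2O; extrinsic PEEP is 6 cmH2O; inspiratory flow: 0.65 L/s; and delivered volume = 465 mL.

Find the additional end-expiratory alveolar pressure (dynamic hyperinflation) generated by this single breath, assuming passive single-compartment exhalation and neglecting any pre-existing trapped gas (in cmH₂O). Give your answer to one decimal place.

1.7

R = (PIP − Pplat)/V̇ = (19 − 12) / 0.65 = 7.0/0.65 = 10.769 cmH2O·s/L.
C = Vt/(Pplat − PEEP) = 465.0 / (12 − 6) = 465.0/6.0 = 77.5 mL/cmH2O.
τ = R × C = 10.769 × 0.0775 L/cmH2O = 0.8346 s.
Fraction remaining = e^(−Te/τ) = e^(−1.05/0.8346) = 0.2842; trapped volume = 465.0 × 0.2842 = 132.15 mL.
Additional alveolar pressure from trapping ≈ V_trapped / C = 132.15 / 77.5 = 1.705 cmH2O.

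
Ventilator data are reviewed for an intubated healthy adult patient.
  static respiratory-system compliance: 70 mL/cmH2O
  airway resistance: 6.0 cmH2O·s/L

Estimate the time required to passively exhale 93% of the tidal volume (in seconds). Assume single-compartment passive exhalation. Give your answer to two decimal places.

1.12

τ = R × C = 6.0 × 70 mL/cmH2O = 6.0 × 0.070 L/cmH2O = 0.42 s.
Exhaled fraction f = 1 − e^(−t/τ) → t = −τ·ln(1 − f) = −0.42·ln(0.07) = 1.117 s.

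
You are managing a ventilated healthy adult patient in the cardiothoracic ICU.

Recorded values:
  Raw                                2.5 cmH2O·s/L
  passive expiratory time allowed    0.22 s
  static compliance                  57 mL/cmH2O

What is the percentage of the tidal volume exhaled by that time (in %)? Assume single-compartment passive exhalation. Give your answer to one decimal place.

τ = R × C = 2.5 × 57 mL/cmH2O = 2.5 × 0.057 L/cmH2O = 0.1425 s.
Passive exhalation: V(t)/V₀ = e^(−t/τ) = e^(−0.22/0.1425) = 0.2136.
Fraction exhaled = 1 − 0.2136 = 0.7864 → 78.64%.

78.6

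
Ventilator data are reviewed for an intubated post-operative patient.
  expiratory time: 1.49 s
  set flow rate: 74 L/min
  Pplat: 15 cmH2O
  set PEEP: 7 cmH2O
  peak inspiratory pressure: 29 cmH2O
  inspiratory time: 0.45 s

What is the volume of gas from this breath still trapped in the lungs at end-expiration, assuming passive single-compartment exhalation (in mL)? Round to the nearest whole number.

Flow: 74 L/min ÷ 60 = 1.2333 L/s.
Vt = flow × Ti = 1.2333 L/s × 0.45 s × 1000 mL/L = 554.99 mL.
R = (PIP − Pplat)/V̇ = (29 − 15) / 1.2333 = 14.0/1.2333 = 11.352 cmH2O·s/L.
C = Vt/(Pplat − PEEP) = 554.99 / (15 − 7) = 554.99/8.0 = 69.374 mL/cmH2O.
τ = R × C = 11.352 × 0.06937 L/cmH2O = 0.7875 s.
Fraction remaining = e^(−Te/τ) = e^(−1.49/0.7875) = 0.1508.
Trapped volume = 554.99 × 0.1508 = 83.692 mL.

84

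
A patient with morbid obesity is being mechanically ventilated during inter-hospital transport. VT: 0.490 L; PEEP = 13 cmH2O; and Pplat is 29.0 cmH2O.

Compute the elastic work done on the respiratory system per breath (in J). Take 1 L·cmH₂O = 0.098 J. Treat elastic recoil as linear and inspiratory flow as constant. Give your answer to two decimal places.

0.38

Elastic work ≈ ½ × (Pplat − PEEP) × Vt = 0.5 × (29.0 − 13) × 0.490 L = 0.5 × 16.0 × 0.490 = 3.92 L·cmH2O.
× 0.098 J/(L·cmH2O) → 0.3842 J.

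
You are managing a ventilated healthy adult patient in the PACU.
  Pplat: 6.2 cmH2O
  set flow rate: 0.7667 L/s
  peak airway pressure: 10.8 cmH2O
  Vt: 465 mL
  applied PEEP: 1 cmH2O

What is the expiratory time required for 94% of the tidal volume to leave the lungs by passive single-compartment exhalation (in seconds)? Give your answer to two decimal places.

R = (PIP − Pplat)/V̇ = (10.8 − 6.2) / 0.7667 = 4.6/0.7667 = 6.0 cmH2O·s/L.
C = Vt/(Pplat − PEEP) = 465.0 / (6.2 − 1) = 465.0/5.2 = 89.423 mL/cmH2O.
τ = R × C = 6.0 × 0.08942 L/cmH2O = 0.5365 s.
t = −τ·ln(1 − 0.94) = −0.5365·ln(0.06) = 1.509 s.

1.51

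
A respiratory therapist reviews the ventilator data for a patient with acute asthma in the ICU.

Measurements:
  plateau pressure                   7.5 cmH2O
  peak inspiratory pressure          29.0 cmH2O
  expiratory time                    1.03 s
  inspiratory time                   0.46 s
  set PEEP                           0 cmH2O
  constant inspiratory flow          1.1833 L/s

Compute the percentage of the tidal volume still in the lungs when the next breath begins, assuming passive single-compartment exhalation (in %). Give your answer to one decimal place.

45.8

Vt = flow × Ti = 1.1833 L/s × 0.46 s × 1000 mL/L = 544.32 mL.
R = (PIP − Pplat)/V̇ = (29.0 − 7.5) / 1.1833 = 21.5/1.1833 = 18.17 cmH2O·s/L.
C = Vt/(Pplat − PEEP) = 544.32 / (7.5 − 0) = 544.32/7.5 = 72.576 mL/cmH2O.
τ = R × C = 18.17 × 0.07258 L/cmH2O = 1.319 s.
Fraction remaining at end-expiration = e^(−Te/τ) = e^(−1.03/1.319) = 0.458 → 45.8%.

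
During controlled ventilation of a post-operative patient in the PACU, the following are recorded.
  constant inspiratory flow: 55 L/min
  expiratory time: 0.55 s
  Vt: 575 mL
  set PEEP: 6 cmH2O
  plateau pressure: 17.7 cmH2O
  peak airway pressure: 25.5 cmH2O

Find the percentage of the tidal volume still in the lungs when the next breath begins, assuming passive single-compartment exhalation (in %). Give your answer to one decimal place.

26.8

Flow: 55 L/min ÷ 60 = 0.9167 L/s.
R = (PIP − Pplat)/V̇ = (25.5 − 17.7) / 0.9167 = 7.8/0.9167 = 8.509 cmH2O·s/L.
C = Vt/(Pplat − PEEP) = 575.0 / (17.7 − 6) = 575.0/11.7 = 49.145 mL/cmH2O.
τ = R × C = 8.509 × 0.04915 L/cmH2O = 0.4182 s.
Fraction remaining at end-expiration = e^(−Te/τ) = e^(−0.55/0.4182) = 0.2684 → 26.84%.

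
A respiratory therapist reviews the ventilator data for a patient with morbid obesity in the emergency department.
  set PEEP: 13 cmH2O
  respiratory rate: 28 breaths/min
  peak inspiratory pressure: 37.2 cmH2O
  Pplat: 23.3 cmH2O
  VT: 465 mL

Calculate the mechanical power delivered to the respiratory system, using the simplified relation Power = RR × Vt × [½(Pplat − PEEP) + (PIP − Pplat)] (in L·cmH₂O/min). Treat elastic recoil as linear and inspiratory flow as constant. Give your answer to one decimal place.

248.0

Per-breath work = Vt × [½(Pplat−PEEP) + (PIP−Pplat)] = 0.465 × [0.5×10.3 + 13.9] = 0.465 × 19.05 = 8.858 L·cmH2O.
Power = 28 × 8.858 = 248.02 L·cmH2O/min.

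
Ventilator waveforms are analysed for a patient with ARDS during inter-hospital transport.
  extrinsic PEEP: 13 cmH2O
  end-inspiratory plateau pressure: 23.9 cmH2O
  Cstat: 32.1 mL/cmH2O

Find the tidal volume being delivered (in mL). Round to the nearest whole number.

350

Vt = Cstat × (Pplat − PEEP) = 32.1 × (23.9 − 13) = 32.1 × 10.9 = 349.89 mL.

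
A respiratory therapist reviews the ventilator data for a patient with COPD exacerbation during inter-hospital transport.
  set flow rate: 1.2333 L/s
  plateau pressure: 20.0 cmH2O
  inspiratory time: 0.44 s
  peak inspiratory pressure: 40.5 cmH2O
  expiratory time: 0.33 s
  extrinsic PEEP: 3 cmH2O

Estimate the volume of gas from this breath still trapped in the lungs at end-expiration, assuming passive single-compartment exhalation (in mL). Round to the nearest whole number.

Vt = flow × Ti = 1.2333 L/s × 0.44 s × 1000 mL/L = 542.65 mL.
R = (PIP − Pplat)/V̇ = (40.5 − 20.0) / 1.2333 = 20.5/1.2333 = 16.622 cmH2O·s/L.
C = Vt/(Pplat − PEEP) = 542.65 / (20.0 − 3) = 542.65/17.0 = 31.921 mL/cmH2O.
τ = R × C = 16.622 × 0.03192 L/cmH2O = 0.5306 s.
Fraction remaining = e^(−Te/τ) = e^(−0.33/0.5306) = 0.5369.
Trapped volume = 542.65 × 0.5369 = 291.35 mL.

291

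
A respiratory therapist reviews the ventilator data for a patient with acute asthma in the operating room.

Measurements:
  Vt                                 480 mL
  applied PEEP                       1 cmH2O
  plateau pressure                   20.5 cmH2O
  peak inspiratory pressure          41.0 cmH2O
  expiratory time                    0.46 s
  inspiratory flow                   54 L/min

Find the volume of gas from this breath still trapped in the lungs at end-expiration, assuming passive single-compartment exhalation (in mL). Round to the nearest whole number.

211

Flow: 54 L/min ÷ 60 = 0.9 L/s.
R = (PIP − Pplat)/V̇ = (41.0 − 20.5) / 0.9 = 20.5/0.9 = 22.778 cmH2O·s/L.
C = Vt/(Pplat − PEEP) = 480.0 / (20.5 − 1) = 480.0/19.5 = 24.615 mL/cmH2O.
τ = R × C = 22.778 × 0.02462 L/cmH2O = 0.5608 s.
Fraction remaining = e^(−Te/τ) = e^(−0.46/0.5608) = 0.4403.
Trapped volume = 480.0 × 0.4403 = 211.34 mL.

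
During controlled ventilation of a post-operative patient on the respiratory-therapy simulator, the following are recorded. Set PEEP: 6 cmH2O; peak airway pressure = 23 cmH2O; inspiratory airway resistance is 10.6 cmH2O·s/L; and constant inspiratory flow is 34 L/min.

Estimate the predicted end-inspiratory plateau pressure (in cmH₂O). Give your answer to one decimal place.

17.0

Flow: 34 L/min ÷ 60 = 0.5667 L/s.
Pplat = PIP − Raw × flow = 23 − 10.6 × 0.5667 = 23 − 6.007 = 16.993 cmH2O.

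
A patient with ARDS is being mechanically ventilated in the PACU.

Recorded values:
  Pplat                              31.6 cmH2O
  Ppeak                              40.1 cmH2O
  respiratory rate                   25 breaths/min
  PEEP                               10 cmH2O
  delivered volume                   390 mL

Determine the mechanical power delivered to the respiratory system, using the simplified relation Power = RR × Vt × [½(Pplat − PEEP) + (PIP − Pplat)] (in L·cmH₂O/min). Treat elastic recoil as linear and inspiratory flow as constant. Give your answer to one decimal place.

188.2

Per-breath work = Vt × [½(Pplat−PEEP) + (PIP−Pplat)] = 0.390 × [0.5×21.6 + 8.5] = 0.390 × 19.3 = 7.527 L·cmH2O.
Power = 25 × 7.527 = 188.18 L·cmH2O/min.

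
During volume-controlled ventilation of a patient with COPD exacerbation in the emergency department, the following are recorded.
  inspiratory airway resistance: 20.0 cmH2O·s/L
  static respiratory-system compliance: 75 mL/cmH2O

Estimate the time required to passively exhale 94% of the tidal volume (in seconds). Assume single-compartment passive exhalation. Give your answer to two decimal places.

4.22

τ = R × C = 20.0 × 75 mL/cmH2O = 20.0 × 0.075 L/cmH2O = 1.5 s.
Exhaled fraction f = 1 − e^(−t/τ) → t = −τ·ln(1 − f) = −1.5·ln(0.06) = 4.22 s.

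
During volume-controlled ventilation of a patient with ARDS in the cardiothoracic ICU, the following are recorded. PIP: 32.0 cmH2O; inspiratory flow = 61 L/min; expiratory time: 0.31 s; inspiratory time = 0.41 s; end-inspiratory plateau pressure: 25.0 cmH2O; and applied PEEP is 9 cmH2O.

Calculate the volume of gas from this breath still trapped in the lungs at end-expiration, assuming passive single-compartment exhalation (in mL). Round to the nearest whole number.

74

Flow: 61 L/min ÷ 60 = 1.0167 L/s.
Vt = flow × Ti = 1.0167 L/s × 0.41 s × 1000 mL/L = 416.85 mL.
R = (PIP − Pplat)/V̇ = (32.0 − 25.0) / 1.0167 = 7.0/1.0167 = 6.885 cmH2O·s/L.
C = Vt/(Pplat − PEEP) = 416.85 / (25.0 − 9) = 416.85/16.0 = 26.053 mL/cmH2O.
τ = R × C = 6.885 × 0.02605 L/cmH2O = 0.1794 s.
Fraction remaining = e^(−Te/τ) = e^(−0.31/0.1794) = 0.1776.
Trapped volume = 416.85 × 0.1776 = 74.033 mL.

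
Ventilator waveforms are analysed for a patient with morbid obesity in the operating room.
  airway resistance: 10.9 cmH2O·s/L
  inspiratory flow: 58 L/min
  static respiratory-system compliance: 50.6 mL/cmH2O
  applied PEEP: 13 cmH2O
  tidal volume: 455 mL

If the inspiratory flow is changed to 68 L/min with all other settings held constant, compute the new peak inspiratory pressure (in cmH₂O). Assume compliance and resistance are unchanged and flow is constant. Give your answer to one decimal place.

Flow: 58 L/min ÷ 60 = 0.9667 L/s.
New flow: 68 L/min ÷ 60 = 1.1333 L/s.
PIP = Vt/C + R·V̇ + PEEP (constant-flow equation of motion).
Only the resistive term changes: ΔPIP = R × ΔV̇ = 10.9 × (1.1333 − 0.9667) = 10.9 × 0.1666 = 1.816 cmH2O.
Original PIP = 455/50.6 + 10.9×0.9667 + 13 = 32.529 cmH2O; new PIP = 32.529 + (1.816) = 34.345 cmH2O.

34.3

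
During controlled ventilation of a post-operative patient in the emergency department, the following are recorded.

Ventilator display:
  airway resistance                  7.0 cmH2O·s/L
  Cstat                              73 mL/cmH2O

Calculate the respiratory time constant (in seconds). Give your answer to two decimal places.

τ = R × C = 7.0 × 73 mL/cmH2O = 7.0 × 0.073 L/cmH2O = 0.511 s.

0.51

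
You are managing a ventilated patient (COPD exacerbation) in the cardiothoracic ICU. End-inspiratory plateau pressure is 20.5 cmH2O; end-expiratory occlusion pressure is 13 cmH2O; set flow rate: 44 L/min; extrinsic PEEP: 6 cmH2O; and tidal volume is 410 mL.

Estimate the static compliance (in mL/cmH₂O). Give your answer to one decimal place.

End-expiratory occlusion gives total PEEP = 13 cmH2O (intrinsic PEEP = 13 − 6 = 7). Use total PEEP for the elastic gradient.
Cstat = Vt / (Pplat − PEEPtotal) = 410 / (20.5 − 13) = 410 / 7.5 = 54.667 mL/cmH2O.

54.7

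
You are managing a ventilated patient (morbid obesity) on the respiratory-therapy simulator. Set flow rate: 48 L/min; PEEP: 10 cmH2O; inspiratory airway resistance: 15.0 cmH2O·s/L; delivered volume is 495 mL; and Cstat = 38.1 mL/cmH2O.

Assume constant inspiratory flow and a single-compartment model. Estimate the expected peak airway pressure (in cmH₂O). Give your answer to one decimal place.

Flow: 48 L/min ÷ 60 = 0.8 L/s.
Equation of motion (constant flow): PIP = Vt/C + R·V̇ + PEEP.
PIP = 495/38.1 + 15.0×0.8 + 10 = 12.992 + 12.0 + 10 = 34.992 cmH2O.

35.0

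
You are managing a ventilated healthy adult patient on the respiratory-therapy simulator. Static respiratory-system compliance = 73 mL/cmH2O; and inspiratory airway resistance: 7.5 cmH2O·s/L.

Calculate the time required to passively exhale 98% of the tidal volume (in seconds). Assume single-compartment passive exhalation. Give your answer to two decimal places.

τ = R × C = 7.5 × 73 mL/cmH2O = 7.5 × 0.073 L/cmH2O = 0.5475 s.
Exhaled fraction f = 1 − e^(−t/τ) → t = −τ·ln(1 − f) = −0.5475·ln(0.02) = 2.142 s.

2.14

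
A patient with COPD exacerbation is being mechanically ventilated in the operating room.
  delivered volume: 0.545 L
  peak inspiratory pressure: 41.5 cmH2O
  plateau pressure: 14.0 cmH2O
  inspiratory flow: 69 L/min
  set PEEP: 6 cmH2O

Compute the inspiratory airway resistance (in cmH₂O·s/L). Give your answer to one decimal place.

23.9

Flow: 69 L/min ÷ 60 = 1.15 L/s.
Raw = (PIP − Pplat) / flow = (41.5 − 14.0) / 1.15 = 27.5 / 1.15 = 23.913 cmH2O·s/L.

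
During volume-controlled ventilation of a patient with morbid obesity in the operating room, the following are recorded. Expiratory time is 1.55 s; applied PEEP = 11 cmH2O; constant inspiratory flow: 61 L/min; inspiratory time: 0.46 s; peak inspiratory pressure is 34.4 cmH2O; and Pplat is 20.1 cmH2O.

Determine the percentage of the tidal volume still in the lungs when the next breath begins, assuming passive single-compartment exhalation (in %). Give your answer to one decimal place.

Flow: 61 L/min ÷ 60 = 1.0167 L/s.
Vt = flow × Ti = 1.0167 L/s × 0.46 s × 1000 mL/L = 467.68 mL.
R = (PIP − Pplat)/V̇ = (34.4 − 20.1) / 1.0167 = 14.3/1.0167 = 14.065 cmH2O·s/L.
C = Vt/(Pplat − PEEP) = 467.68 / (20.1 − 11) = 467.68/9.1 = 51.393 mL/cmH2O.
τ = R × C = 14.065 × 0.05139 L/cmH2O = 0.7228 s.
Fraction remaining at end-expiration = e^(−Te/τ) = e^(−1.55/0.7228) = 0.1171 → 11.71%.

11.7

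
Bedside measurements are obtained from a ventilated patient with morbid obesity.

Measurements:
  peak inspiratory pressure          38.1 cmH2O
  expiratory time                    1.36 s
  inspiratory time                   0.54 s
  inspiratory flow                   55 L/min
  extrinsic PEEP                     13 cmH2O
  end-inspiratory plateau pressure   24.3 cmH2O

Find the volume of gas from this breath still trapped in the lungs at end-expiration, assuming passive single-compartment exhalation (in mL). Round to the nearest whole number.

Flow: 55 L/min ÷ 60 = 0.9167 L/s.
Vt = flow × Ti = 0.9167 L/s × 0.54 s × 1000 mL/L = 495.02 mL.
R = (PIP − Pplat)/V̇ = (38.1 − 24.3) / 0.9167 = 13.8/0.9167 = 15.054 cmH2O·s/L.
C = Vt/(Pplat − PEEP) = 495.02 / (24.3 − 13) = 495.02/11.3 = 43.807 mL/cmH2O.
τ = R × C = 15.054 × 0.04381 L/cmH2O = 0.6595 s.
Fraction remaining = e^(−Te/τ) = e^(−1.36/0.6595) = 0.1272.
Trapped volume = 495.02 × 0.1272 = 62.967 mL.

63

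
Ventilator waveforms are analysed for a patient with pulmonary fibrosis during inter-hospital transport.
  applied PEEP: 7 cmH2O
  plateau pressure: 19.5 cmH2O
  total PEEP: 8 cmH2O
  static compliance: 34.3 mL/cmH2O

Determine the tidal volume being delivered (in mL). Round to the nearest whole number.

394

End-expiratory occlusion gives total PEEP = 8 cmH2O (intrinsic PEEP = 8 − 7 = 1). Use total PEEP for the elastic gradient.
Vt = Cstat × (Pplat − PEEPtotal) = 34.3 × (19.5 − 8) = 34.3 × 11.5 = 394.45 mL.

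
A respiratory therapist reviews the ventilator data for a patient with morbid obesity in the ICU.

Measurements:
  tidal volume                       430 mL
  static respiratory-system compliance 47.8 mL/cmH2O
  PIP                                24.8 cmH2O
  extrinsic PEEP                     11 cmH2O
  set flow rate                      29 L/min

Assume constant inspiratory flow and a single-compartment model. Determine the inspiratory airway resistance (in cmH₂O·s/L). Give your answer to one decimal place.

9.9

Flow: 29 L/min ÷ 60 = 0.4833 L/s.
Equation of motion (constant flow): PIP = Vt/C + R·V̇ + PEEP.
R·V̇ = PIP − Vt/C − PEEP = 24.8 − 430/47.8 − 11 = 24.8 − 8.996 − 11 = 4.804 cmH2O.
R = 4.804 / 0.4833 = 9.94 cmH2O·s/L.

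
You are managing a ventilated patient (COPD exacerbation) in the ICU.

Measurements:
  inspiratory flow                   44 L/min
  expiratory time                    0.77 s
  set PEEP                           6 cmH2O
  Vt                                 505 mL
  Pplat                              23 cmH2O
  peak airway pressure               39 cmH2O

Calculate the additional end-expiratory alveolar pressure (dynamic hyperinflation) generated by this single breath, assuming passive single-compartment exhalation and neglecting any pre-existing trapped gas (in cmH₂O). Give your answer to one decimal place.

Flow: 44 L/min ÷ 60 = 0.7333 L/s.
R = (PIP − Pplat)/V̇ = (39 − 23) / 0.7333 = 16.0/0.7333 = 21.819 cmH2O·s/L.
C = Vt/(Pplat − PEEP) = 505.0 / (23 − 6) = 505.0/17.0 = 29.706 mL/cmH2O.
τ = R × C = 21.819 × 0.02971 L/cmH2O = 0.6482 s.
Fraction remaining = e^(−Te/τ) = e^(−0.77/0.6482) = 0.3049; trapped volume = 505.0 × 0.3049 = 153.97 mL.
Additional alveolar pressure from trapping ≈ V_trapped / C = 153.97 / 29.706 = 5.183 cmH2O.

5.2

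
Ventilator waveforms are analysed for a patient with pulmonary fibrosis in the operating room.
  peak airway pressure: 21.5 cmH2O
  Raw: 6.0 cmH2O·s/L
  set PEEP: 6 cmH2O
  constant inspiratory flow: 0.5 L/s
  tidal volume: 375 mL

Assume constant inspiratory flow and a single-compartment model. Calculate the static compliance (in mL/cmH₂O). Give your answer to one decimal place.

30.0

Equation of motion (constant flow): PIP = Vt/C + R·V̇ + PEEP.
Vt/C = PIP − R·V̇ − PEEP = 21.5 − 6.0×0.5 − 6 = 21.5 − 3.0 − 6 = 12.5 cmH2O.
C = Vt / 12.5 = 375 / 12.5 = 30.0 mL/cmH2O.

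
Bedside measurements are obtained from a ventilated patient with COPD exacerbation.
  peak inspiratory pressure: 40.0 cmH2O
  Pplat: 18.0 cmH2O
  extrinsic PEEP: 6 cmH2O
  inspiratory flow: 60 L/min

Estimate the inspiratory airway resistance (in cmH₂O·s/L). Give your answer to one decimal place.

22.0

Flow: 60 L/min ÷ 60 = 1 L/s.
Raw = (PIP − Pplat) / flow = (40.0 − 18.0) / 1 = 22.0 / 1 = 22.0 cmH2O·s/L.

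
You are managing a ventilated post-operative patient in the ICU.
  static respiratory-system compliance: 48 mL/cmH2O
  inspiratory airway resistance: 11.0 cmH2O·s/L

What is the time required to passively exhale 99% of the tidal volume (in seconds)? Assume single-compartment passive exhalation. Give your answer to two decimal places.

τ = R × C = 11.0 × 48 mL/cmH2O = 11.0 × 0.048 L/cmH2O = 0.528 s.
Exhaled fraction f = 1 − e^(−t/τ) → t = −τ·ln(1 − f) = −0.528·ln(0.01) = 2.432 s.

2.43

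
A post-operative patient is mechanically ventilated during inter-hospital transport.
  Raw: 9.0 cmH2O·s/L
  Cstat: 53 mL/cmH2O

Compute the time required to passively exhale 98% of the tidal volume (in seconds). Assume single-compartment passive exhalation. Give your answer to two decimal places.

1.87

τ = R × C = 9.0 × 53 mL/cmH2O = 9.0 × 0.053 L/cmH2O = 0.477 s.
Exhaled fraction f = 1 − e^(−t/τ) → t = −τ·ln(1 − f) = −0.477·ln(0.02) = 1.866 s.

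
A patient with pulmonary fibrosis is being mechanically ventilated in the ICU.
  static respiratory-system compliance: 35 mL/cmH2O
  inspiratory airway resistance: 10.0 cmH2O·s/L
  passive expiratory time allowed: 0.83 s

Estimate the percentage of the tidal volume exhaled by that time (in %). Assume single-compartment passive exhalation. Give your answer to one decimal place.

90.7

τ = R × C = 10.0 × 35 mL/cmH2O = 10.0 × 0.035 L/cmH2O = 0.35 s.
Passive exhalation: V(t)/V₀ = e^(−t/τ) = e^(−0.83/0.35) = 0.09335.
Fraction exhaled = 1 − 0.09335 = 0.9067 → 90.67%.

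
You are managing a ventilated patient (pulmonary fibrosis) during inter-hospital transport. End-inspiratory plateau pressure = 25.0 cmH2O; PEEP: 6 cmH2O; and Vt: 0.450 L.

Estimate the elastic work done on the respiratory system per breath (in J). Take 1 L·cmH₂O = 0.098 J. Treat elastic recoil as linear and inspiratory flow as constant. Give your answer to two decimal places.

0.42

Elastic work ≈ ½ × (Pplat − PEEP) × Vt = 0.5 × (25.0 − 6) × 0.450 L = 0.5 × 19.0 × 0.450 = 4.275 L·cmH2O.
× 0.098 J/(L·cmH2O) → 0.419 J.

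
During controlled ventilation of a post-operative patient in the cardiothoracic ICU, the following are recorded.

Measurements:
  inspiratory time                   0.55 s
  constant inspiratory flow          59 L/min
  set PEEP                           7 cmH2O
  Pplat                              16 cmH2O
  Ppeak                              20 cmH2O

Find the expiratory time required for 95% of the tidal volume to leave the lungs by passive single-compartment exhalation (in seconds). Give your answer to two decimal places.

Flow: 59 L/min ÷ 60 = 0.9833 L/s.
Vt = flow × Ti = 0.9833 L/s × 0.55 s × 1000 mL/L = 540.82 mL.
R = (PIP − Pplat)/V̇ = (20 − 16) / 0.9833 = 4.0/0.9833 = 4.068 cmH2O·s/L.
C = Vt/(Pplat − PEEP) = 540.82 / (16 − 7) = 540.82/9.0 = 60.091 mL/cmH2O.
τ = R × C = 4.068 × 0.06009 L/cmH2O = 0.2444 s.
t = −τ·ln(1 − 0.95) = −0.2444·ln(0.05) = 0.7322 s.

0.73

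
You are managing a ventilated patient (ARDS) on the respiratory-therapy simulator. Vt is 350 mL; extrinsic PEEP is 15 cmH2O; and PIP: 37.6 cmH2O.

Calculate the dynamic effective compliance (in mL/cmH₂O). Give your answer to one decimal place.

15.5

Dynamic compliance = Vt / (PIP − PEEP) = 350 / (37.6 − 15) = 350 / 22.6 = 15.487 mL/cmH2O.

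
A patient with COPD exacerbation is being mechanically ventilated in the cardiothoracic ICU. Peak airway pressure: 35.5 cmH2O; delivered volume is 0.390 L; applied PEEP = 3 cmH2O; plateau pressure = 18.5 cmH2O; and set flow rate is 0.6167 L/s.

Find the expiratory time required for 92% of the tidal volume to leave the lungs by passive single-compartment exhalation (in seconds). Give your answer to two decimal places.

1.75

R = (PIP − Pplat)/V̇ = (35.5 − 18.5) / 0.6167 = 17.0/0.6167 = 27.566 cmH2O·s/L.
C = Vt/(Pplat − PEEP) = 390.0 / (18.5 − 3) = 390.0/15.5 = 25.161 mL/cmH2O.
τ = R × C = 27.566 × 0.02516 L/cmH2O = 0.6936 s.
t = −τ·ln(1 − 0.92) = −0.6936·ln(0.08) = 1.752 s.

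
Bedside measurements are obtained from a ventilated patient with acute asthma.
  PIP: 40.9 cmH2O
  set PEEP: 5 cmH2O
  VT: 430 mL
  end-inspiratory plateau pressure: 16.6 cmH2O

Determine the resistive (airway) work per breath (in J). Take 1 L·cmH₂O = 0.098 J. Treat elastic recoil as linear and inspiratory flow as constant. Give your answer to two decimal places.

1.02

With constant inspiratory flow the resistive pressure is constant at PIP − Pplat = 40.9 − 16.6 = 24.3 cmH2O, so resistive work = 24.3 × 0.430 = 10.449 L·cmH2O.
× 0.098 J/(L·cmH2O) → 1.024 J.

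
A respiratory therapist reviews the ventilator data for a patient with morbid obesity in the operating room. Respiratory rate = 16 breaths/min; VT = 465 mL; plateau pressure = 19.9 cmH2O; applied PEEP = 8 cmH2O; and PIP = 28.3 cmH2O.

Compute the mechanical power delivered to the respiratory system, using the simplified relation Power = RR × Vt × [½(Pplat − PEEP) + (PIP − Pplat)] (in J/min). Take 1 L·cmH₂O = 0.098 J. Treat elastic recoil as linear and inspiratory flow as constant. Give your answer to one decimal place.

Per-breath work = Vt × [½(Pplat−PEEP) + (PIP−Pplat)] = 0.465 × [0.5×11.9 + 8.4] = 0.465 × 14.35 = 6.673 L·cmH2O.
Power = 16 × 6.673 = 106.77 L·cmH2O/min.
× 0.098 J/(L·cmH2O) → 10.463 J/min.

10.5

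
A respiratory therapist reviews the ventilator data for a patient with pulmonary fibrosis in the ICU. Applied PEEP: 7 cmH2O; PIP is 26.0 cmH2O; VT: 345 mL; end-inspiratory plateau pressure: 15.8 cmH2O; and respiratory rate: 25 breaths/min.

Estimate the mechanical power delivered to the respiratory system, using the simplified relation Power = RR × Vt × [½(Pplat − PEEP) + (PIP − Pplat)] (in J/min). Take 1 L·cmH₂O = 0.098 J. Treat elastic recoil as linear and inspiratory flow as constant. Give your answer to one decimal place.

Per-breath work = Vt × [½(Pplat−PEEP) + (PIP−Pplat)] = 0.345 × [0.5×8.8 + 10.2] = 0.345 × 14.6 = 5.037 L·cmH2O.
Power = 25 × 5.037 = 125.93 L·cmH2O/min.
× 0.098 J/(L·cmH2O) → 12.341 J/min.

12.3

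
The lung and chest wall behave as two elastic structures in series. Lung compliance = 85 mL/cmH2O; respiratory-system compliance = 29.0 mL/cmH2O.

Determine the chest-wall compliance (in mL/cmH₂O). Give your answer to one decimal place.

1/Ccw = 1/Crs − 1/CL.
1/Ccw = 1/29.0 − 1/85 = 0.02272.
Ccw = 44.014 mL/cmH2O.

44.0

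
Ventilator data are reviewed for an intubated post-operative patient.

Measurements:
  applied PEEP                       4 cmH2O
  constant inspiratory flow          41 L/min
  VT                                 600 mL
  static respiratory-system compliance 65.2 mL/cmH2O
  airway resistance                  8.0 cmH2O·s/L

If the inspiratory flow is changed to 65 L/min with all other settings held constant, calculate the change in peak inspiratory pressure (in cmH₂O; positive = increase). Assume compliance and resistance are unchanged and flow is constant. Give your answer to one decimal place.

Flow: 41 L/min ÷ 60 = 0.6833 L/s.
New flow: 65 L/min ÷ 60 = 1.0833 L/s.
PIP = Vt/C + R·V̇ + PEEP (constant-flow equation of motion).
Only the resistive term changes: ΔPIP = R × ΔV̇ = 8.0 × (1.0833 − 0.6833) = 8.0 × 0.4 = 3.2 cmH2O.

3.2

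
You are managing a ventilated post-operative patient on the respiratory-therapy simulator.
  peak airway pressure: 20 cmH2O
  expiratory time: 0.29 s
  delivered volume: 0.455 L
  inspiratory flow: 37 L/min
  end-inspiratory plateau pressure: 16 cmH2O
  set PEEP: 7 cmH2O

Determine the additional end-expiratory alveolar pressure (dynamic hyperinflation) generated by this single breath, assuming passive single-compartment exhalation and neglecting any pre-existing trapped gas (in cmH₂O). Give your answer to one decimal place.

Flow: 37 L/min ÷ 60 = 0.6167 L/s.
R = (PIP − Pplat)/V̇ = (20 − 16) / 0.6167 = 4.0/0.6167 = 6.486 cmH2O·s/L.
C = Vt/(Pplat − PEEP) = 455.0 / (16 − 7) = 455.0/9.0 = 50.556 mL/cmH2O.
τ = R × C = 6.486 × 0.05056 L/cmH2O = 0.3279 s.
Fraction remaining = e^(−Te/τ) = e^(−0.29/0.3279) = 0.413; trapped volume = 455.0 × 0.413 = 187.92 mL.
Additional alveolar pressure from trapping ≈ V_trapped / C = 187.92 / 50.556 = 3.717 cmH2O.

3.7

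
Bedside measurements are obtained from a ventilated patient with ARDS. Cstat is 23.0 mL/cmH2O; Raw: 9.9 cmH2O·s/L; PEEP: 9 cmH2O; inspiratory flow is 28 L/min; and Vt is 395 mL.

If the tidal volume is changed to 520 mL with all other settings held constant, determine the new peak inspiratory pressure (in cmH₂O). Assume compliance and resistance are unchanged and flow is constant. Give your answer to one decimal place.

36.2

Flow: 28 L/min ÷ 60 = 0.4667 L/s.
PIP = Vt/C + R·V̇ + PEEP (constant-flow equation of motion).
Only the elastic term changes: ΔPIP = ΔVt / C = (520 − 395) / 23.0 = 5.435 cmH2O.
Original PIP = 395/23.0 + 9.9×0.4667 + 9 = 30.794 cmH2O; new PIP = 30.794 + (5.435) = 36.229 cmH2O.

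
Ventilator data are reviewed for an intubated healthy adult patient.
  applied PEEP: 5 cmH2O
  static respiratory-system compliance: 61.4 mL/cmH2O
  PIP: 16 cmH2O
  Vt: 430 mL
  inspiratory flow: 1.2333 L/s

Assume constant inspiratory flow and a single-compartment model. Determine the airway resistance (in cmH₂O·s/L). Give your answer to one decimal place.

Equation of motion (constant flow): PIP = Vt/C + R·V̇ + PEEP.
R·V̇ = PIP − Vt/C − PEEP = 16 − 430/61.4 − 5 = 16 − 7.003 − 5 = 3.997 cmH2O.
R = 3.997 / 1.2333 = 3.241 cmH2O·s/L.

3.2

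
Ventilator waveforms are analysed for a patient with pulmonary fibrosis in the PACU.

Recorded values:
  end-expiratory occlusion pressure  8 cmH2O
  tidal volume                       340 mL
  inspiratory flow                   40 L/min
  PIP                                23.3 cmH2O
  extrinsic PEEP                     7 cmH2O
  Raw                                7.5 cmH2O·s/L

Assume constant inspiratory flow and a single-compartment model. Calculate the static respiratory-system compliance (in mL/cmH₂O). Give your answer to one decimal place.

33.0

Flow: 40 L/min ÷ 60 = 0.6667 L/s.
Total PEEP = 8 cmH2O (set 7 + intrinsic 1); this is the baseline alveolar pressure.
Equation of motion (constant flow): PIP = Vt/C + R·V̇ + PEEP.
Vt/C = PIP − R·V̇ − PEEP = 23.3 − 7.5×0.6667 − 8 = 23.3 − 5.0 − 8 = 10.3 cmH2O.
C = Vt / 10.3 = 340 / 10.3 = 33.01 mL/cmH2O.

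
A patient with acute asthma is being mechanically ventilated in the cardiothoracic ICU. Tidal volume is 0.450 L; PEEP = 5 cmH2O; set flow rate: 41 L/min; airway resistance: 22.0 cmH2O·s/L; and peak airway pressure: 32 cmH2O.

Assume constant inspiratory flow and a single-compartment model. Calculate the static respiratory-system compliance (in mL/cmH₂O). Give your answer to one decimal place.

37.6

Flow: 41 L/min ÷ 60 = 0.6833 L/s.
Equation of motion (constant flow): PIP = Vt/C + R·V̇ + PEEP.
Vt/C = PIP − R·V̇ − PEEP = 32 − 22.0×0.6833 − 5 = 32 − 15.033 − 5 = 11.967 cmH2O.
C = Vt / 11.967 = 450 / 11.967 = 37.603 mL/cmH2O.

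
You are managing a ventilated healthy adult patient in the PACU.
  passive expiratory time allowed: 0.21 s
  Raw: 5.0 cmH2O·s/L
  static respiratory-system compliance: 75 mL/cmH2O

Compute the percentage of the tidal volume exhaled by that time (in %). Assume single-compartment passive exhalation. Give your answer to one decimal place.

42.9

τ = R × C = 5.0 × 75 mL/cmH2O = 5.0 × 0.075 L/cmH2O = 0.375 s.
Passive exhalation: V(t)/V₀ = e^(−t/τ) = e^(−0.21/0.375) = 0.5712.
Fraction exhaled = 1 − 0.5712 = 0.4288 → 42.88%.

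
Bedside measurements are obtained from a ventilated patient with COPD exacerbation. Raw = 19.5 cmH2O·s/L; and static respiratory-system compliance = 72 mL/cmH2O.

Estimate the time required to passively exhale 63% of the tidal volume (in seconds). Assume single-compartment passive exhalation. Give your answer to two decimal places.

1.40

τ = R × C = 19.5 × 72 mL/cmH2O = 19.5 × 0.072 L/cmH2O = 1.404 s.
Exhaled fraction f = 1 − e^(−t/τ) → t = −τ·ln(1 − f) = −1.404·ln(0.37) = 1.396 s.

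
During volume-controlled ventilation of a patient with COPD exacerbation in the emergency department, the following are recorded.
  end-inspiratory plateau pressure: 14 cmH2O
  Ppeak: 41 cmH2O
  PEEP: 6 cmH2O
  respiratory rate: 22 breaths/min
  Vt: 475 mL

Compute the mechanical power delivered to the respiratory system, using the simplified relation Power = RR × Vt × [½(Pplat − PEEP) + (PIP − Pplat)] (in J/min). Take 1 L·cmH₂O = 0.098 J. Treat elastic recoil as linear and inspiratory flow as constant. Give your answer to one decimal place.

31.7

Per-breath work = Vt × [½(Pplat−PEEP) + (PIP−Pplat)] = 0.475 × [0.5×8.0 + 27.0] = 0.475 × 31.0 = 14.725 L·cmH2O.
Power = 22 × 14.725 = 323.95 L·cmH2O/min.
× 0.098 J/(L·cmH2O) → 31.747 J/min.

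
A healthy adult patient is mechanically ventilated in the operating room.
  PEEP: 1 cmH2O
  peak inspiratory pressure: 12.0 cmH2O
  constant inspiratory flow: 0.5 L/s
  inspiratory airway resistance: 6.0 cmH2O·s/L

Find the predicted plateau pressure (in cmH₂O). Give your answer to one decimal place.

Pplat = PIP − Raw × flow = 12.0 − 6.0 × 0.5 = 12.0 − 3.0 = 9.0 cmH2O.

9.0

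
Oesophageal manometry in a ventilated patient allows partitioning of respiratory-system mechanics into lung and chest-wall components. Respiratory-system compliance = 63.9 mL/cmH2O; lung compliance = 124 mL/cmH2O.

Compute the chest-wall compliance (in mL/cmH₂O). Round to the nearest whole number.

1/Ccw = 1/Crs − 1/CL.
1/Ccw = 1/63.9 − 1/124 = 0.007585.
Ccw = 131.84 mL/cmH2O.

132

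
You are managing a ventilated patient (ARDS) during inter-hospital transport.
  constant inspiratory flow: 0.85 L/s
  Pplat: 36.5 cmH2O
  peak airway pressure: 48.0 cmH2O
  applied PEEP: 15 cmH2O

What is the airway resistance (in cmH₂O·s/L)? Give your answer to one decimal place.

Raw = (PIP − Pplat) / flow = (48.0 − 36.5) / 0.85 = 11.5 / 0.85 = 13.529 cmH2O·s/L.

13.5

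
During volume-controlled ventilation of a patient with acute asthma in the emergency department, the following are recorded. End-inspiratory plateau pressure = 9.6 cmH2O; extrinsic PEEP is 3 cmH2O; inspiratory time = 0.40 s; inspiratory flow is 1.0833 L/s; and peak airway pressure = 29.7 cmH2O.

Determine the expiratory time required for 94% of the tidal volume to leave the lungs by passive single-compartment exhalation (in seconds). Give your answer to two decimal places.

3.43

Vt = flow × Ti = 1.0833 L/s × 0.40 s × 1000 mL/L = 433.32 mL.
R = (PIP − Pplat)/V̇ = (29.7 − 9.6) / 1.0833 = 20.1/1.0833 = 18.554 cmH2O·s/L.
C = Vt/(Pplat − PEEP) = 433.32 / (9.6 − 3) = 433.32/6.6 = 65.655 mL/cmH2O.
τ = R × C = 18.554 × 0.06566 L/cmH2O = 1.218 s.
t = −τ·ln(1 − 0.94) = −1.218·ln(0.06) = 3.427 s.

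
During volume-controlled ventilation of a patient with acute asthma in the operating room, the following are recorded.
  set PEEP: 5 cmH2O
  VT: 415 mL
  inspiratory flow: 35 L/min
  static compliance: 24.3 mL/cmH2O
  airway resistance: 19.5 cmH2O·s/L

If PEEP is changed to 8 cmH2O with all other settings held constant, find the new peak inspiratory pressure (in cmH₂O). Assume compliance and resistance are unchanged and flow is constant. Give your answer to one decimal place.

36.5

Flow: 35 L/min ÷ 60 = 0.5833 L/s.
PIP = Vt/C + R·V̇ + PEEP (constant-flow equation of motion).
Only the baseline term changes: ΔPIP = ΔPEEP = 8 − 5 = 3.0 cmH2O.
Original PIP = 415/24.3 + 19.5×0.5833 + 5 = 33.453 cmH2O; new PIP = 33.453 + (3.0) = 36.453 cmH2O.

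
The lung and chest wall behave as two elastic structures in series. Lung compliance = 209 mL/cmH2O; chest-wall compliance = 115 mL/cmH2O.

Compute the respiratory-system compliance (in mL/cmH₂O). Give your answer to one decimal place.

74.2

Lung and chest wall are elastances in series: 1/Crs = 1/CL + 1/Ccw.
1/Crs = 1/209 + 1/115 = 0.01348.
Crs = 74.184 mL/cmH2O.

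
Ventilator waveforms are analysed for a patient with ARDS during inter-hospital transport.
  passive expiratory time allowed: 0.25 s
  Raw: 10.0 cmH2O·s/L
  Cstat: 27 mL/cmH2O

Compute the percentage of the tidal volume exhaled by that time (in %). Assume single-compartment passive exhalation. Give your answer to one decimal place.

60.4

τ = R × C = 10.0 × 27 mL/cmH2O = 10.0 × 0.027 L/cmH2O = 0.27 s.
Passive exhalation: V(t)/V₀ = e^(−t/τ) = e^(−0.25/0.27) = 0.3962.
Fraction exhaled = 1 − 0.3962 = 0.6038 → 60.38%.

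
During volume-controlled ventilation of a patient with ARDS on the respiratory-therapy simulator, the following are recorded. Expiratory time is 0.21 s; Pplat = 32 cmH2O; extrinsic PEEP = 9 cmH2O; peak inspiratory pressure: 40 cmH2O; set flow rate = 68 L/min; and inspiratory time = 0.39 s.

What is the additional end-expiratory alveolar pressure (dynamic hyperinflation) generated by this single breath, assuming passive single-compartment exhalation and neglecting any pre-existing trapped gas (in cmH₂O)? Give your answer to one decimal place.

Flow: 68 L/min ÷ 60 = 1.1333 L/s.
Vt = flow × Ti = 1.1333 L/s × 0.39 s × 1000 mL/L = 441.99 mL.
R = (PIP − Pplat)/V̇ = (40 − 32) / 1.1333 = 8.0/1.1333 = 7.059 cmH2O·s/L.
C = Vt/(Pplat − PEEP) = 441.99 / (32 − 9) = 441.99/23.0 = 19.217 mL/cmH2O.
τ = R × C = 7.059 × 0.01922 L/cmH2O = 0.1357 s.
Fraction remaining = e^(−Te/τ) = e^(−0.21/0.1357) = 0.2128; trapped volume = 441.99 × 0.2128 = 94.055 mL.
Additional alveolar pressure from trapping ≈ V_trapped / C = 94.055 / 19.217 = 4.894 cmH2O.

4.9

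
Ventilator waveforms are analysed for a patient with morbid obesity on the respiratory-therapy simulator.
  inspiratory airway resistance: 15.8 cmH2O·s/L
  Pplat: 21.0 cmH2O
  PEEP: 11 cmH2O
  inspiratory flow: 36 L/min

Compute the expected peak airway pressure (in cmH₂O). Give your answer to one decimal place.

30.5

Flow: 36 L/min ÷ 60 = 0.6 L/s.
PIP = Pplat + Raw × flow = 21.0 + 15.8 × 0.6 = 21.0 + 9.48 = 30.48 cmH2O.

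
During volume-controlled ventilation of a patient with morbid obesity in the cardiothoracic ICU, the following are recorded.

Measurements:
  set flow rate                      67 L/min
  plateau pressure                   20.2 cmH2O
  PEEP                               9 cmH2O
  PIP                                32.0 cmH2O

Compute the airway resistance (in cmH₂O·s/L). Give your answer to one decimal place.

10.6

Flow: 67 L/min ÷ 60 = 1.1167 L/s.
Raw = (PIP − Pplat) / flow = (32.0 − 20.2) / 1.1167 = 11.8 / 1.1167 = 10.567 cmH2O·s/L.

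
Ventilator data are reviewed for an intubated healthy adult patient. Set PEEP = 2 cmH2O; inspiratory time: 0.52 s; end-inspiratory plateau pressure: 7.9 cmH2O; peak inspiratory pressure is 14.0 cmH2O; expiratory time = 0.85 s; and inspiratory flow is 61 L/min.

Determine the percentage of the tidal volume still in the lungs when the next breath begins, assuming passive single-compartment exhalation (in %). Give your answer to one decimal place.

Flow: 61 L/min ÷ 60 = 1.0167 L/s.
Vt = flow × Ti = 1.0167 L/s × 0.52 s × 1000 mL/L = 528.68 mL.
R = (PIP − Pplat)/V̇ = (14.0 − 7.9) / 1.0167 = 6.1/1.0167 = 6.0 cmH2O·s/L.
C = Vt/(Pplat − PEEP) = 528.68 / (7.9 − 2) = 528.68/5.9 = 89.607 mL/cmH2O.
τ = R × C = 6.0 × 0.08961 L/cmH2O = 0.5377 s.
Fraction remaining at end-expiration = e^(−Te/τ) = e^(−0.85/0.5377) = 0.2058 → 20.58%.

20.6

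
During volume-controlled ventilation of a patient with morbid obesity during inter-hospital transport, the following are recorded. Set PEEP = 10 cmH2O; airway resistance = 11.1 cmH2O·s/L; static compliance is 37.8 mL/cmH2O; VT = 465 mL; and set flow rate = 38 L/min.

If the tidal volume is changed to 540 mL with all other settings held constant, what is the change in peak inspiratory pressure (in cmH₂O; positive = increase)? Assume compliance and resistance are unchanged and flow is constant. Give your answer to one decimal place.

2.0

PIP = Vt/C + R·V̇ + PEEP (constant-flow equation of motion).
Only the elastic term changes: ΔPIP = ΔVt / C = (540 − 465) / 37.8 = 1.984 cmH2O.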